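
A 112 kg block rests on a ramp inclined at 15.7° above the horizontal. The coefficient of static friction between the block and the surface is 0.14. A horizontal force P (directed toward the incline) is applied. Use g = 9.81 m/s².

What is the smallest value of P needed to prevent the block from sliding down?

The block tends to slide down (tan θ > μ_s), so at the point of impending slip friction acts up-slope at its limit: f = μ_s N.
Perpendicular to the incline: N = m g cos θ + P sin θ.
Along the incline: P cos θ + μ_s N = m g sin θ, i.e. P cos θ + μ_s (m g cos θ + P sin θ) = m g sin θ.
Solving, P (cos θ + μ_s sin θ) = m g (sin θ − μ_s cos θ), so P = 1100×0.1358/1.001 = 149 N.

P_min ≈ 149 N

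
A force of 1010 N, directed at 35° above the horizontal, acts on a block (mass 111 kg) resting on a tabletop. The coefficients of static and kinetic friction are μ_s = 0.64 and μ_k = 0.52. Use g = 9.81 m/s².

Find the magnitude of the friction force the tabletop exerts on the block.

The vertical component of P reduces the normal force: N = m g − P sin α = 1089 − 579.3 = 509.6 N.
The horizontal driving force is P cos α = 827.3 N, so equilibrium needs friction f = 827.3 N.
μ_s N = 0.64 × 509.6 = 326.1 N.
827.3 > 326.1 N → the block slides; f = μ_k N = 0.52×509.6 = 265 N.

f ≈ 265 N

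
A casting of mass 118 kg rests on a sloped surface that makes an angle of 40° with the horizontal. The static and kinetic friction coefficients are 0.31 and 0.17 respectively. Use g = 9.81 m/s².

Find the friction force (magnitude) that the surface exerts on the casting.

f ≈ 151 N (up the incline)

The normal reaction is N = m g cos θ = 886.8 N.
Along the slope the weight component is m g sin θ = 744.1 N; friction must supply exactly this, acting up-slope.
Static friction can supply at most μ_s N = 274.9 N.
Since |744.1| > 274.9 N, static friction cannot hold it; the casting slides down the incline and kinetic friction applies: f = μ_k N = 0.17 × 886.8 = 151 N.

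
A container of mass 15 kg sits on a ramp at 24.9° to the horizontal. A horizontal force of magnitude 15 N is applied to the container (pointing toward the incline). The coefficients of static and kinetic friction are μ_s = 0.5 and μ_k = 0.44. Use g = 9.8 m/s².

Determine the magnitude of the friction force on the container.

The horizontal push has a component P sin θ into the surface, so N = m g cos θ + P sin θ = 133.3 + 6.316 = 139.7 N.
Along the incline, the net driving force (taking up-slope positive) is P cos θ − m g sin θ = 13.61 − 61.89 = -48.29 N, so equilibrium requires friction f = 48.29 N (up-slope).
The limit of static friction is μ_s N = 69.83 N.
|f_req| = 48.29 ≤ 69.83 N → the container is in equilibrium; friction equals the required value.

f ≈ 48.3 N (up the incline)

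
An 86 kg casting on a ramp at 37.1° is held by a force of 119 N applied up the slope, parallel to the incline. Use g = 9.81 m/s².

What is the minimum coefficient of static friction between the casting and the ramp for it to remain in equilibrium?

N = m g cos θ = 672.9 N.
Friction must make up the shortfall along the incline: f = m g sin θ − P = 508.9 − 119 = 389.9 N.
At the threshold f = μ_s N, so μ_s,min = 389.9/672.9 = 0.579.

μ_s,min ≈ 0.579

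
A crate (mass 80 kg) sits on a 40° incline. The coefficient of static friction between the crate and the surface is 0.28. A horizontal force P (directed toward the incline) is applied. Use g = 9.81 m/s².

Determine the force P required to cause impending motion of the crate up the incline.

P ≈ 1150 N

At impending motion up the slope, friction acts down-slope at its limit: f = μ_s N.
Perpendicular to the incline: N = m g cos θ + P sin θ.
Along the incline: P cos θ = m g sin θ + μ_s N = m g sin θ + μ_s (m g cos θ + P sin θ).
Solving, P (cos θ − μ_s sin θ) = m g (sin θ + μ_s cos θ), so P = 80×9.81×(sin 40° + 0.28 cos 40°)/(cos 40° − 0.28 sin 40°) = 785×0.8573/0.5861 = 1150 N.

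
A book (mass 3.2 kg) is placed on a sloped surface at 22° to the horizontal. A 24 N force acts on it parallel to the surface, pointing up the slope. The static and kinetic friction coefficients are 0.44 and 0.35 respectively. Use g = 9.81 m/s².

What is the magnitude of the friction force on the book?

The normal reaction is N = m g cos θ = 29.11 N.
For equilibrium along the incline the friction force must supply f = m g sin θ − P = 11.76 − 24 = -12.24 N (positive meaning up-slope).
Maximum static friction available: μ_s N = 0.44 × 29.11 = 12.81 N.
Since |-12.24| ≤ 12.81 N, the book remains in static equilibrium and friction takes exactly the required value.

f ≈ 12.2 N (down the incline)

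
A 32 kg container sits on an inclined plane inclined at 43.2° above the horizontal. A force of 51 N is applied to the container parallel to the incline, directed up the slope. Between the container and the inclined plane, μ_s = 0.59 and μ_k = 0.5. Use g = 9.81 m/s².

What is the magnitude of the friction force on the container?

f ≈ 114 N (up the incline)

The normal reaction is N = m g cos θ = 228.8 N.
For equilibrium along the incline the friction force must supply f = m g sin θ − P = 214.9 − 51 = 163.9 N (positive meaning up-slope).
Static friction can supply at most μ_s N = 135 N.
|163.9| exceeds 135 N, so the container slips down-slope; friction is kinetic, f = μ_k N = 0.5×228.8 = 114 N.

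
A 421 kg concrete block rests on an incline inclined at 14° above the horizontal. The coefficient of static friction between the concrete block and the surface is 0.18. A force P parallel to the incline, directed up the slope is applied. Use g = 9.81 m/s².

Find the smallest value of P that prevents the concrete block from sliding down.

P_min ≈ 278 N

The concrete block tends to slide down (tan θ > μ_s), so at the point of impending slip friction acts up-slope at its limit: f = μ_s N.
P is parallel to the surface, so N = m g cos θ = 4010 N.
Along the incline: P + μ_s N = m g sin θ, so P = 999 − 0.18×4010 = 278 N.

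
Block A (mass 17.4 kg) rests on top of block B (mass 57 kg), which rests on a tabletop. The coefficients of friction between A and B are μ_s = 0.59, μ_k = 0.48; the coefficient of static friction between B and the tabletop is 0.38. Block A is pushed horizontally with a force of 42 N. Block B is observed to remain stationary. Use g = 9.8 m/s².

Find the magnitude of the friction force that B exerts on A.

f ≈ 42 N

The normal force B exerts on A is simply A's weight, N₁ = 170.5 N.
Maximum static friction on A from B: μ_s N₁ = 0.59×170.5 = 100.6 N.
Since P = 42 N ≤ 100.6 N, A does not slip on B; friction on A equals P = 42 N.
By Newton's third law B feels 42 N forward from A. With B stationary, the floor's static friction on B balances it: f₂ = 42 N (well within μ_s(m_A+m_B)g = 277.1 N).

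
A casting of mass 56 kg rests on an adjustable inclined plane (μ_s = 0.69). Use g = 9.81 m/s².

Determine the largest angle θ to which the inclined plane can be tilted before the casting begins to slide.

At the slip threshold, m g sin θ = μ_s · m g cos θ, so tan θ = μ_s.
θ_max = arctan(0.69) = 34.6°.

θ_max ≈ 34.6°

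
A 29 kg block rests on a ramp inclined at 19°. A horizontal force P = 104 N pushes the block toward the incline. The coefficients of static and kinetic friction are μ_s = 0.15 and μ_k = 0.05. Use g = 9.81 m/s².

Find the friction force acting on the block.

f ≈ 5.71 N (down the incline)

The horizontal push has a component P sin θ into the surface, so N = m g cos θ + P sin θ = 269 + 33.86 = 302.8 N.
Along the incline, the net driving force (taking up-slope positive) is P cos θ − m g sin θ = 98.33 − 92.62 = 5.713 N, so equilibrium requires friction f = -5.713 N (down-slope).
Maximum static friction: μ_s N = 0.15 × 302.8 = 45.43 N.
Since 5.713 N is within the 45.43 N limit, the block stays put and friction is exactly 5.71 N.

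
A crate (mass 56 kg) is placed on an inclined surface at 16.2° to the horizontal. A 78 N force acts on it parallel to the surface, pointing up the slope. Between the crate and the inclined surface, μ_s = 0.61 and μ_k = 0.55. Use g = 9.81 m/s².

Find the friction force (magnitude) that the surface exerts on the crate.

f ≈ 75.3 N (up the incline)

The normal reaction is N = m g cos θ = 527.5 N.
Parallel to the incline, ΣF = 0 gives f = m g sin θ − P = 153.3 − 78 = 75.27 N (up-slope positive).
Static friction can supply at most μ_s N = 321.8 N.
Since |75.27| ≤ 321.8 N, static friction is sufficient; f equals the required value, not μ_s N.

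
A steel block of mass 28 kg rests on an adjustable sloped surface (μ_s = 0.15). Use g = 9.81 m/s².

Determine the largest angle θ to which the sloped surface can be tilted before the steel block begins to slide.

θ_max ≈ 8.53°

At the slip threshold, m g sin θ = μ_s · m g cos θ, so tan θ = μ_s.
θ_max = arctan(0.15) = 8.53°.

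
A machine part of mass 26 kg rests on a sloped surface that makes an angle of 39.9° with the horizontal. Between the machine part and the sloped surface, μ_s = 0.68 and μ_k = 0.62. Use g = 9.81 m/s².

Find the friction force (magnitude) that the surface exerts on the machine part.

The normal reaction is N = m g cos θ = 195.7 N.
For equilibrium along the incline, friction must balance the weight component: f = m g sin θ = 163.6 N up the slope.
The static-friction ceiling is μ_s N = 0.68 × 195.7 = 133.1 N.
|163.6| exceeds 133.1 N, so the machine part slips down-slope; friction is kinetic, f = μ_k N = 0.62×195.7 = 121 N.

f ≈ 121 N (up the incline)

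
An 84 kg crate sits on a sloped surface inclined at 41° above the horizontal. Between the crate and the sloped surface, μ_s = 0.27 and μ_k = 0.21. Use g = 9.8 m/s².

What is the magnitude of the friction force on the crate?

f ≈ 130 N (up the incline)

The normal reaction is N = m g cos θ = 621.3 N.
Along the slope the weight component is m g sin θ = 540.1 N; friction must supply exactly this, acting up-slope.
Maximum static friction available: μ_s N = 0.27 × 621.3 = 167.7 N.
Since |540.1| > 167.7 N, static friction cannot hold it; the crate slides down the incline and kinetic friction applies: f = μ_k N = 0.21 × 621.3 = 130 N.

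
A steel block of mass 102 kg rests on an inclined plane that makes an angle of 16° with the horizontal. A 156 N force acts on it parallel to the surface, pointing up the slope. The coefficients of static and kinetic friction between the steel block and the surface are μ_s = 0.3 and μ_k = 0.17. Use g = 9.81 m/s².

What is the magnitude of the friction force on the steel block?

f ≈ 120 N (up the incline)

The normal reaction is N = m g cos θ = 961.9 N.
For equilibrium along the incline the friction force must supply f = m g sin θ − P = 275.8 − 156 = 119.8 N (positive meaning up-slope).
Static friction can supply at most μ_s N = 288.6 N.
Since |119.8| ≤ 288.6 N, the steel block remains in static equilibrium and friction takes exactly the required value.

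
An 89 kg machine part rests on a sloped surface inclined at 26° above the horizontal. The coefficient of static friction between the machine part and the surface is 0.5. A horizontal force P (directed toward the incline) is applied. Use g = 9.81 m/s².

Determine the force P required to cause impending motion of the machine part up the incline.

At impending motion up the slope, friction acts down-slope at its limit: f = μ_s N.
Perpendicular to the incline: N = m g cos θ + P sin θ.
Along the incline: P cos θ = m g sin θ + μ_s N = m g sin θ + μ_s (m g cos θ + P sin θ).
Solving, P (cos θ − μ_s sin θ) = m g (sin θ + μ_s cos θ), so P = 89×9.81×(sin 26° + 0.5 cos 26°)/(cos 26° − 0.5 sin 26°) = 873×0.8878/0.6796 = 1140 N.

P ≈ 1140 N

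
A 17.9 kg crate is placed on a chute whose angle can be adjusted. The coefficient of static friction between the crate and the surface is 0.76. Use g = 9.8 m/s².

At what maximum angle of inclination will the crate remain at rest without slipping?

At the slip threshold, m g sin θ = μ_s · m g cos θ, so tan θ = μ_s.
θ_max = arctan(0.76) = 37.2°.

θ_max ≈ 37.2°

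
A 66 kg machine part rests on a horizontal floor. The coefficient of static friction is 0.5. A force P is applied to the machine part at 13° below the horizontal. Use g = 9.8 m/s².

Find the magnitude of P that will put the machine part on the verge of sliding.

P ≈ 375 N

N = m g + P sin α (the push presses the machine part into the horizontal floor).
At impending slip, P cos α = μ_s N = μ_s (m g + P sin α).
Solving: P (cos α − μ_s sin α) = μ_s m g → P = 0.5×647/(cos 13° − 0.5 sin 13°) = 323/0.8619 = 375 N.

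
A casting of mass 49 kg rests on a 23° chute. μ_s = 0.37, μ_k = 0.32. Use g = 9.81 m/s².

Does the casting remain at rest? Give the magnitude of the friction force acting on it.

N = m g cos θ = 442 N.
Down-slope weight component: m g sin θ = 188 N.
μ_s N = 164 N.
188 > 164 N, so it slides; kinetic friction f = μ_k N = 0.32×442 = 142 N.

f ≈ 142 N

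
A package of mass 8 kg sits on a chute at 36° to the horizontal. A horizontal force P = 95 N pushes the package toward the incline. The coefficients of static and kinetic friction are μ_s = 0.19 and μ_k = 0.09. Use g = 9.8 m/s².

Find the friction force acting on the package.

Resolve perpendicular to the incline: N = m g cos θ + P sin θ = 8×9.8×cos 36° + 95×sin 36° = 119.3 N.
Along the incline, the net driving force (taking up-slope positive) is P cos θ − m g sin θ = 76.86 − 46.08 = 30.77 N, so equilibrium requires friction f = -30.77 N (down-slope).
The limit of static friction is μ_s N = 22.66 N.
The required 30.77 N exceeds the static limit, so the package slides up-slope and f = μ_k N = 0.09×119.3 = 10.7 N.

f ≈ 10.7 N (down the incline)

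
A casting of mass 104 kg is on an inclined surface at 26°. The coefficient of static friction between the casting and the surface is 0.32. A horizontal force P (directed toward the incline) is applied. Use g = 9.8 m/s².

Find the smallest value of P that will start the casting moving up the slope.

P ≈ 975 N

At impending motion up the slope, friction acts down-slope at its limit: f = μ_s N.
Perpendicular to the incline: N = m g cos θ + P sin θ.
Along the incline: P cos θ = m g sin θ + μ_s N = m g sin θ + μ_s (m g cos θ + P sin θ).
Solving, P (cos θ − μ_s sin θ) = m g (sin θ + μ_s cos θ), so P = 104×9.8×(sin 26° + 0.32 cos 26°)/(cos 26° − 0.32 sin 26°) = 1020×0.726/0.7585 = 975 N.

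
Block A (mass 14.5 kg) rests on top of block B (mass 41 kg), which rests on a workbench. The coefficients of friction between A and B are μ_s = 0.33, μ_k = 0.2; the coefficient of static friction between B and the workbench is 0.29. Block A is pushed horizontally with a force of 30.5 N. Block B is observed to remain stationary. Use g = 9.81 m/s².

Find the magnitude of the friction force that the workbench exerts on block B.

Between the blocks, N₁ = m_A g = 142.2 N.
Maximum static friction on A from B: μ_s N₁ = 0.33×142.2 = 46.94 N.
P = 30.5 N is within that limit, so A and B move together (both at rest); the A–B friction is simply f₁ = P = 30.5 N.
By Newton's third law B feels 30.5 N forward from A. With B stationary, the floor's static friction on B balances it: f₂ = 30.5 N (well within μ_s(m_A+m_B)g = 157.9 N).

f ≈ 30.5 N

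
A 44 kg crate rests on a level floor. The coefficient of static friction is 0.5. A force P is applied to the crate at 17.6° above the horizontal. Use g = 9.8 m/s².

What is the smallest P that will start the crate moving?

N = m g − P sin α (the pull lifts the crate).
At impending slip, P cos α = μ_s N = μ_s (m g − P sin α).
Solving: P (cos α + μ_s sin α) = μ_s m g → P = 0.5×431/(cos 17.6° + 0.5 sin 17.6°) = 216/1.104 = 195 N.

P ≈ 195 N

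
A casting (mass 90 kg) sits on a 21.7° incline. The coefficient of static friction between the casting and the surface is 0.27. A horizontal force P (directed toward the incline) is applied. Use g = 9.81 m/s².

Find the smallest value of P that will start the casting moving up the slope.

P ≈ 661 N

At impending motion up the slope, friction acts down-slope at its limit: f = μ_s N.
Perpendicular to the incline: N = m g cos θ + P sin θ.
Along the incline: P cos θ = m g sin θ + μ_s N = m g sin θ + μ_s (m g cos θ + P sin θ).
Solving, P (cos θ − μ_s sin θ) = m g (sin θ + μ_s cos θ), so P = 90×9.81×(sin 21.7° + 0.27 cos 21.7°)/(cos 21.7° − 0.27 sin 21.7°) = 883×0.6206/0.8293 = 661 N.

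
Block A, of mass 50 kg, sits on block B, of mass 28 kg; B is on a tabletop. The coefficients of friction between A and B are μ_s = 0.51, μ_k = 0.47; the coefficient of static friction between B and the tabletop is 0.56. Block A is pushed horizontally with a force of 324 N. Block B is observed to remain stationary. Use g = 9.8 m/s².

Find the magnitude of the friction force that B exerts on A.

f ≈ 230 N

The normal force B exerts on A is simply A's weight, N₁ = 490 N.
So the A–B interface can sustain at most μ_s N₁ = 249.9 N of static friction.
P = 324 N exceeds that limit, so A slips over B and the interface friction becomes kinetic: f₁ = μ_k N₁ = 0.47×490 = 230 N.
B experiences an equal 230 N forward from A (third law). B is in equilibrium, so the floor supplies f₂ = 230 N of static friction (limit μ_s(m_A+m_B)g = 428.1 N, not exceeded).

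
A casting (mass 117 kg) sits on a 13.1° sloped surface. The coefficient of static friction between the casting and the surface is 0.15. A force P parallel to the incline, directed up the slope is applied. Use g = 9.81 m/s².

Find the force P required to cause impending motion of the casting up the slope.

At impending motion up the slope, friction acts down-slope at its limit: f = μ_s N.
P is parallel to the surface, so N = m g cos θ = 1120 N.
Along the incline: P = m g sin θ + μ_s N = 260 + 0.15×1120 = 428 N.

P ≈ 428 N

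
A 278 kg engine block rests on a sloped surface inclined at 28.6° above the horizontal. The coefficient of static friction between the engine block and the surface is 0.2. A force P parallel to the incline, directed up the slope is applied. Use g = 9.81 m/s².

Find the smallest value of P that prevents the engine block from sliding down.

The engine block tends to slide down (tan θ > μ_s), so at the point of impending slip friction acts up-slope at its limit: f = μ_s N.
P is parallel to the surface, so N = m g cos θ = 2390 N.
Along the incline: P + μ_s N = m g sin θ, so P = 1310 − 0.2×2390 = 827 N.

P_min ≈ 827 N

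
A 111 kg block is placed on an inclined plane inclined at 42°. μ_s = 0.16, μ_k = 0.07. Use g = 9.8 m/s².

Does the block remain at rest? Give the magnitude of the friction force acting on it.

f ≈ 56.6 N

N = m g cos θ = 808 N.
Down-slope weight component: m g sin θ = 728 N.
μ_s N = 129 N.
728 > 129 N, so it slides; kinetic friction f = μ_k N = 0.07×808 = 56.6 N.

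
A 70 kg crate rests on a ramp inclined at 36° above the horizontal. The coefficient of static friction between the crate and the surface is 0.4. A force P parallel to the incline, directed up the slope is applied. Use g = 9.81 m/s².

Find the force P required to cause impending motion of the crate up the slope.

P ≈ 626 N

At impending motion up the slope, friction acts down-slope at its limit: f = μ_s N.
P is parallel to the surface, so N = m g cos θ = 556 N.
Along the incline: P = m g sin θ + μ_s N = 404 + 0.4×556 = 626 N.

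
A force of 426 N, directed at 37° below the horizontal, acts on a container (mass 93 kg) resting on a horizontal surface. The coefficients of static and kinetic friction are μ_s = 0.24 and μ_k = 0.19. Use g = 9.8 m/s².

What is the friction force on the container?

Vertical equilibrium gives N = m g + P sin α = 1168 N.
For equilibrium, f = P cos α = 426×cos 37° = 340.2 N.
μ_s N = 0.24 × 1168 = 280.3 N.
340.2 > 280.3 N → the container slides; f = μ_k N = 0.19×1168 = 222 N.

f ≈ 222 N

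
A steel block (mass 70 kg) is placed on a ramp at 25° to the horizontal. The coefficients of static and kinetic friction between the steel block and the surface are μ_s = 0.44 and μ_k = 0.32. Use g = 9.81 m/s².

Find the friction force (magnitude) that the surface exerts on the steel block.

Perpendicular to the surface, N = m g cos θ = 70·9.81·cos 25° = 622.4 N.
Along the slope the weight component is m g sin θ = 290.2 N; friction must supply exactly this, acting up-slope.
Maximum static friction available: μ_s N = 0.44 × 622.4 = 273.8 N.
Since |290.2| > 273.8 N, static friction cannot hold it; the steel block slides down the incline and kinetic friction applies: f = μ_k N = 0.32 × 622.4 = 199 N.

f ≈ 199 N (up the incline)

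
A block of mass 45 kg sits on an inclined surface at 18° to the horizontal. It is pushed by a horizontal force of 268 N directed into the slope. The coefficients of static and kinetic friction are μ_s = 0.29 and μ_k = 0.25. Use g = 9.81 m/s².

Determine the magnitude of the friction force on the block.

Resolve perpendicular to the incline: N = m g cos θ + P sin θ = 45×9.81×cos 18° + 268×sin 18° = 502.7 N.
Along the incline, the net driving force (taking up-slope positive) is P cos θ − m g sin θ = 254.9 − 136.4 = 118.5 N, so equilibrium requires friction f = -118.5 N (down-slope).
The limit of static friction is μ_s N = 145.8 N.
Since 118.5 N is within the 145.8 N limit, the block stays put and friction is exactly 118 N.

f ≈ 118 N (down the incline)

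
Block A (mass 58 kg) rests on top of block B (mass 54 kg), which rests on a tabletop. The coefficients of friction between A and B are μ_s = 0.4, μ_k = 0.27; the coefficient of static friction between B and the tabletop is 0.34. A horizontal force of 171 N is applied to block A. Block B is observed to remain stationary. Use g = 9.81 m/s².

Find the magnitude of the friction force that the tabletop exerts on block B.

f ≈ 171 N

Between the blocks, N₁ = m_A g = 569 N.
Maximum static friction on A from B: μ_s N₁ = 0.4×569 = 227.6 N.
P = 171 N is within that limit, so A and B move together (both at rest); the A–B friction is simply f₁ = P = 171 N.
By Newton's third law B feels 171 N forward from A. With B stationary, the floor's static friction on B balances it: f₂ = 171 N (well within μ_s(m_A+m_B)g = 373.6 N).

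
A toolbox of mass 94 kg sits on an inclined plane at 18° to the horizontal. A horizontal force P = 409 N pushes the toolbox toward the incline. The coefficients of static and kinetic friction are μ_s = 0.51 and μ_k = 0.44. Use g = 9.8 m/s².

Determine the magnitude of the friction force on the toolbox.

The horizontal push has a component P sin θ into the surface, so N = m g cos θ + P sin θ = 876.1 + 126.4 = 1003 N.
Parallel to the incline: P cos θ − m g sin θ = 389 − 284.7 = 104.3 N; the friction needed to balance this is 104.3 N acting down the slope.
The limit of static friction is μ_s N = 511.3 N.
|f_req| = 104.3 ≤ 511.3 N → the toolbox is in equilibrium; friction equals the required value.

f ≈ 104 N (down the incline)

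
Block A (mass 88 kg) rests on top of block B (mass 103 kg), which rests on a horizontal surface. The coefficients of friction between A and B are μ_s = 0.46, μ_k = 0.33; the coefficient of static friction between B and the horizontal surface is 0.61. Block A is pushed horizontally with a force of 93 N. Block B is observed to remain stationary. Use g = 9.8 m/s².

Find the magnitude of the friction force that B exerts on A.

f ≈ 93 N

Between the blocks, N₁ = m_A g = 862.4 N.
So the A–B interface can sustain at most μ_s N₁ = 396.7 N of static friction.
Since P = 93 N ≤ 396.7 N, A does not slip on B; friction on A equals P = 93 N.
B experiences an equal 93 N forward from A (third law). B is in equilibrium, so the floor supplies f₂ = 93 N of static friction (limit μ_s(m_A+m_B)g = 1142 N, not exceeded).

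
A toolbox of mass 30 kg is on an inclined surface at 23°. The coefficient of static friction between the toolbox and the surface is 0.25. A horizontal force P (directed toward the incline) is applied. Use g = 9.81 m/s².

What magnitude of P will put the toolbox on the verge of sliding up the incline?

P ≈ 222 N

At impending motion up the slope, friction acts down-slope at its limit: f = μ_s N.
Perpendicular to the incline: N = m g cos θ + P sin θ.
Along the incline: P cos θ = m g sin θ + μ_s N = m g sin θ + μ_s (m g cos θ + P sin θ).
Solving, P (cos θ − μ_s sin θ) = m g (sin θ + μ_s cos θ), so P = 30×9.81×(sin 23° + 0.25 cos 23°)/(cos 23° − 0.25 sin 23°) = 294×0.6209/0.8228 = 222 N.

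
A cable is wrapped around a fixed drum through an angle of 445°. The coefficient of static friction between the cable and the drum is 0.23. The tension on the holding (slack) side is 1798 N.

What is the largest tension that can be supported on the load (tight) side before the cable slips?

T_max ≈ 10700 N

At impending slip the capstan equation gives T₂/T₁ = e^{μβ} with β in radians.
β = 445° × π/180 = 7.767 rad.
e^{μβ} = e^{0.23×7.767} = 5.968.
T₂ = T₁ · e^{μβ} = 1798 × 5.968 = 10700 N.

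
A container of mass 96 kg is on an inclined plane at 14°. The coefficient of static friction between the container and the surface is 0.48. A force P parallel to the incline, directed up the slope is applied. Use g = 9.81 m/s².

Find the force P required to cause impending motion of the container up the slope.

P ≈ 666 N

At impending motion up the slope, friction acts down-slope at its limit: f = μ_s N.
P is parallel to the surface, so N = m g cos θ = 914 N.
Along the incline: P = m g sin θ + μ_s N = 228 + 0.48×914 = 666 N.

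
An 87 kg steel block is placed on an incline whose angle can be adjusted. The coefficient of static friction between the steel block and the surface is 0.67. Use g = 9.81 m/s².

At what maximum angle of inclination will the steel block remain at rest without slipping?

At the slip threshold, m g sin θ = μ_s · m g cos θ, so tan θ = μ_s.
θ_max = arctan(0.67) = 33.8°.

θ_max ≈ 33.8°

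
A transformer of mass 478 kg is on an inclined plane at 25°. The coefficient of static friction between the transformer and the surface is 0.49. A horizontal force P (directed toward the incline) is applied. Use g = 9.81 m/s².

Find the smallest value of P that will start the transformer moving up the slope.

P ≈ 5810 N

At impending motion up the slope, friction acts down-slope at its limit: f = μ_s N.
Perpendicular to the incline: N = m g cos θ + P sin θ.
Along the incline: P cos θ = m g sin θ + μ_s N = m g sin θ + μ_s (m g cos θ + P sin θ).
Solving, P (cos θ − μ_s sin θ) = m g (sin θ + μ_s cos θ), so P = 478×9.81×(sin 25° + 0.49 cos 25°)/(cos 25° − 0.49 sin 25°) = 4690×0.8667/0.6992 = 5810 N.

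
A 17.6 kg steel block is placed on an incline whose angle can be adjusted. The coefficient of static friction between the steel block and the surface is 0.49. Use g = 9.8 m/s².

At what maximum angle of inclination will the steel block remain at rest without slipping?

At the slip threshold, m g sin θ = μ_s · m g cos θ, so tan θ = μ_s.
θ_max = arctan(0.49) = 26.1°.

θ_max ≈ 26.1°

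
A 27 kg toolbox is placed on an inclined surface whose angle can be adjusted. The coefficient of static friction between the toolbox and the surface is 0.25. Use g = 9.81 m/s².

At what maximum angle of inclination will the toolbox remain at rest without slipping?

At the slip threshold, m g sin θ = μ_s · m g cos θ, so tan θ = μ_s.
θ_max = arctan(0.25) = 14°.

θ_max ≈ 14°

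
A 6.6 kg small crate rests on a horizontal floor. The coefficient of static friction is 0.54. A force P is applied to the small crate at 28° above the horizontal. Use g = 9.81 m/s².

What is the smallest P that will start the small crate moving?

P ≈ 30.8 N

N = m g − P sin α (the pull lifts the small crate).
At impending slip, P cos α = μ_s N = μ_s (m g − P sin α).
Solving: P (cos α + μ_s sin α) = μ_s m g → P = 0.54×64.7/(cos 28° + 0.54 sin 28°) = 35/1.136 = 30.8 N.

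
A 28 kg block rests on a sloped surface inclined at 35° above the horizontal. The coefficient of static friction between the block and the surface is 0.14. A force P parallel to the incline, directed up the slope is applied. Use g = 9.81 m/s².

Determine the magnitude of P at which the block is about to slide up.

At impending motion up the slope, friction acts down-slope at its limit: f = μ_s N.
P is parallel to the surface, so N = m g cos θ = 225 N.
Along the incline: P = m g sin θ + μ_s N = 158 + 0.14×225 = 189 N.

P ≈ 189 N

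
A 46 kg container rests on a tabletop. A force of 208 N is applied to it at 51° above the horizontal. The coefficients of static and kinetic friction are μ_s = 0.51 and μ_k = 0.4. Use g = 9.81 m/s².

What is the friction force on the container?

The vertical component of P reduces the normal force: N = m g − P sin α = 451.3 − 161.6 = 289.6 N.
Horizontally, friction must balance P cos α = 130.9 N.
The static-friction limit is μ_s N = 147.7 N.
130.9 ≤ 147.7 N → static; friction equals the required 131 N.

f ≈ 131 N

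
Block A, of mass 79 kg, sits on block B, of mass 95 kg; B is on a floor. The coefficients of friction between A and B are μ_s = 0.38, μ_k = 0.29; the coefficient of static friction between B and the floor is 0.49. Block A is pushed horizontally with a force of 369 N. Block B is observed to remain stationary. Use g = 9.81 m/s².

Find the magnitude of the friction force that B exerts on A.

The normal force B exerts on A is simply A's weight, N₁ = 775 N.
So the A–B interface can sustain at most μ_s N₁ = 294.5 N of static friction.
P = 369 N exceeds that limit, so A slips over B and the interface friction becomes kinetic: f₁ = μ_k N₁ = 0.29×775 = 225 N.
B experiences an equal 225 N forward from A (third law). B is in equilibrium, so the floor supplies f₂ = 225 N of static friction (limit μ_s(m_A+m_B)g = 836.4 N, not exceeded).

f ≈ 225 N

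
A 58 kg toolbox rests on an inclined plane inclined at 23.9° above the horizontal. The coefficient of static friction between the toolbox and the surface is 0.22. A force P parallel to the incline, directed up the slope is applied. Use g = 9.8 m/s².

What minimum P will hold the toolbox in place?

The toolbox tends to slide down (tan θ > μ_s), so at the point of impending slip friction acts up-slope at its limit: f = μ_s N.
P is parallel to the surface, so N = m g cos θ = 520 N.
Along the incline: P + μ_s N = m g sin θ, so P = 230 − 0.22×520 = 116 N.

P_min ≈ 116 N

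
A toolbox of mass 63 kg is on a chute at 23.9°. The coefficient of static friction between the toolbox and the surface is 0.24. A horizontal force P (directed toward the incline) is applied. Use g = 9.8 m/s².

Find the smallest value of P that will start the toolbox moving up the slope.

P ≈ 472 N

At impending motion up the slope, friction acts down-slope at its limit: f = μ_s N.
Perpendicular to the incline: N = m g cos θ + P sin θ.
Along the incline: P cos θ = m g sin θ + μ_s N = m g sin θ + μ_s (m g cos θ + P sin θ).
Solving, P (cos θ − μ_s sin θ) = m g (sin θ + μ_s cos θ), so P = 63×9.8×(sin 23.9° + 0.24 cos 23.9°)/(cos 23.9° − 0.24 sin 23.9°) = 617×0.6246/0.817 = 472 N.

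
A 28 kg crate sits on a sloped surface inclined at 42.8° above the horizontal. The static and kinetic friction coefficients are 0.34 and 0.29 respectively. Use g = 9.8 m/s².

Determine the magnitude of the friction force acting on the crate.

Normal force: N = m g cos θ = 28 × 9.8 × cos 42.8° = 201.3 N.
For equilibrium along the incline, friction must balance the weight component: f = m g sin θ = 186.4 N up the slope.
Static friction can supply at most μ_s N = 68.45 N.
|186.4| exceeds 68.45 N, so the crate slips down-slope; friction is kinetic, f = μ_k N = 0.29×201.3 = 58.4 N.

f ≈ 58.4 N (up the incline)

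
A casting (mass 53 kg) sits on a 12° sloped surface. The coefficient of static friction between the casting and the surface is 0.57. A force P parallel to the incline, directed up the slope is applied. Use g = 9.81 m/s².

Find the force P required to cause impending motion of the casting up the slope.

At impending motion up the slope, friction acts down-slope at its limit: f = μ_s N.
P is parallel to the surface, so N = m g cos θ = 509 N.
Along the incline: P = m g sin θ + μ_s N = 108 + 0.57×509 = 398 N.

P ≈ 398 N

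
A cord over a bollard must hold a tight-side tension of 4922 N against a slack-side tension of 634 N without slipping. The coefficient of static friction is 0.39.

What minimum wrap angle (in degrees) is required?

T₂/T₁ = e^{μβ} → β = ln(T₂/T₁)/μ.
β = ln(4922/634)/0.39 = 2.049/0.39 = 5.255 rad.
In degrees: β = 5.255 × 180/π = 301°.

β_min ≈ 301°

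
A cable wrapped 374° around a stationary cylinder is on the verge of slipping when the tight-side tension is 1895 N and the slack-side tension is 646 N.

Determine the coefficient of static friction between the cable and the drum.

T₂/T₁ = e^{μβ} → μ = ln(T₂/T₁)/β.
β = 374° = 6.528 rad.
μ = ln(1895/646)/6.528 = ln(2.933)/6.528 = 0.165.

μ ≈ 0.165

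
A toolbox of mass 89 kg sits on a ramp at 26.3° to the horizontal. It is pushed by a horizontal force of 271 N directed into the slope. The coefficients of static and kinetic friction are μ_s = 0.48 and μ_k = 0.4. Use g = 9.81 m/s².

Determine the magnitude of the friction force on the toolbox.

f ≈ 144 N (up the incline)

Resolve perpendicular to the incline: N = m g cos θ + P sin θ = 89×9.81×cos 26.3° + 271×sin 26.3° = 902.8 N.
Along the incline, the net driving force (taking up-slope positive) is P cos θ − m g sin θ = 242.9 − 386.8 = -143.9 N, so equilibrium requires friction f = 143.9 N (up-slope).
The limit of static friction is μ_s N = 433.3 N.
Since 143.9 N is within the 433.3 N limit, the toolbox stays put and friction is exactly 144 N.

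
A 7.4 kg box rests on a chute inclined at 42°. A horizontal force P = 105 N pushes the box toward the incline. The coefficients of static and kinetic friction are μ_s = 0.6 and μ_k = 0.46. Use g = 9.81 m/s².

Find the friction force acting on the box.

The horizontal push has a component P sin θ into the surface, so N = m g cos θ + P sin θ = 53.95 + 70.26 = 124.2 N.
Along the incline, the net driving force (taking up-slope positive) is P cos θ − m g sin θ = 78.03 − 48.57 = 29.46 N, so equilibrium requires friction f = -29.46 N (down-slope).
The limit of static friction is μ_s N = 74.52 N.
Since 29.46 N is within the 74.52 N limit, the box stays put and friction is exactly 29.5 N.

f ≈ 29.5 N (down the incline)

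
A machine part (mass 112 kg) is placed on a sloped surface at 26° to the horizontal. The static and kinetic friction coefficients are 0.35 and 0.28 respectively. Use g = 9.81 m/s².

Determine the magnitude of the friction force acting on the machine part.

f ≈ 277 N (up the incline)

Normal force: N = m g cos θ = 112 × 9.81 × cos 26° = 987.5 N.
For equilibrium along the incline, friction must balance the weight component: f = m g sin θ = 481.6 N up the slope.
Static friction can supply at most μ_s N = 345.6 N.
|481.6| exceeds 345.6 N, so the machine part slips down-slope; friction is kinetic, f = μ_k N = 0.28×987.5 = 277 N.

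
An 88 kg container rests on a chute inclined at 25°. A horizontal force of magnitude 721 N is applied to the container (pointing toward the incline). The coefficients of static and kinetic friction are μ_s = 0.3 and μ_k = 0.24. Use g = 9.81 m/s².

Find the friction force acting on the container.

Resolve perpendicular to the incline: N = m g cos θ + P sin θ = 88×9.81×cos 25° + 721×sin 25° = 1087 N.
Parallel to the incline: P cos θ − m g sin θ = 653.4 − 364.8 = 288.6 N; the friction needed to balance this is 288.6 N acting down the slope.
Maximum static friction: μ_s N = 0.3 × 1087 = 326.1 N.
|f_req| = 288.6 ≤ 326.1 N → the container is in equilibrium; friction equals the required value.

f ≈ 289 N (down the incline)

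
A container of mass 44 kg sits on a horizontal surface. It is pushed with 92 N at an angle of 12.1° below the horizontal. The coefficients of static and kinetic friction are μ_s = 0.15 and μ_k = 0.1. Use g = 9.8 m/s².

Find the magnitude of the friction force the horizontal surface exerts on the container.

f ≈ 45 N

N = m g + P sin α = 431.2 + 92×sin 12.1° = 450.5 N.
The horizontal driving force is P cos α = 89.96 N, so equilibrium needs friction f = 89.96 N.
μ_s N = 0.15 × 450.5 = 67.57 N.
89.96 > 67.57 N → the container slides; f = μ_k N = 0.1×450.5 = 45 N.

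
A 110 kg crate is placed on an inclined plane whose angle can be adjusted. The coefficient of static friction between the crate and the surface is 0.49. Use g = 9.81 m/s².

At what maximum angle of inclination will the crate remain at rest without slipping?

θ_max ≈ 26.1°

At the slip threshold, m g sin θ = μ_s · m g cos θ, so tan θ = μ_s.
θ_max = arctan(0.49) = 26.1°.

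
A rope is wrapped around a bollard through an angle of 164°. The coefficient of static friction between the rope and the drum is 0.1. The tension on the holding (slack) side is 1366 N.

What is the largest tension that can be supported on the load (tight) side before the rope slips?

At impending slip the capstan equation gives T₂/T₁ = e^{μβ} with β in radians.
β = 164° × π/180 = 2.862 rad.
e^{μβ} = e^{0.1×2.862} = 1.331.
T₂ = T₁ · e^{μβ} = 1366 × 1.331 = 1820 N.

T_max ≈ 1820 N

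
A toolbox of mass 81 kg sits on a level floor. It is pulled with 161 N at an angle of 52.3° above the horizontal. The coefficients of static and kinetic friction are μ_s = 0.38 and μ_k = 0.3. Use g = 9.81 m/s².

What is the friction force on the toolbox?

f ≈ 98.5 N

Vertical equilibrium gives N = m g − P sin α = 667.2 N.
Horizontally, friction must balance P cos α = 98.46 N.
μ_s N = 0.38 × 667.2 = 253.5 N.
98.46 ≤ 253.5 N → static; friction equals the required 98.5 N.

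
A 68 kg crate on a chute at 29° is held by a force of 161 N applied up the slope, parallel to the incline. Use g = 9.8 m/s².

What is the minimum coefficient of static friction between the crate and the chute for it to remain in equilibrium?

N = m g cos θ = 582.8 N.
Friction must make up the shortfall along the incline: f = m g sin θ − P = 323.1 − 161 = 162.1 N.
At the threshold f = μ_s N, so μ_s,min = 162.1/582.8 = 0.278.

μ_s,min ≈ 0.278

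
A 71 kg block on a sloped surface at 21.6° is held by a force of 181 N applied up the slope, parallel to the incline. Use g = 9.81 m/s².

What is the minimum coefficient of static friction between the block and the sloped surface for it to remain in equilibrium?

N = m g cos θ = 647.6 N.
Friction must make up the shortfall along the incline: f = m g sin θ − P = 256.4 − 181 = 75.4 N.
At the threshold f = μ_s N, so μ_s,min = 75.4/647.6 = 0.116.

μ_s,min ≈ 0.116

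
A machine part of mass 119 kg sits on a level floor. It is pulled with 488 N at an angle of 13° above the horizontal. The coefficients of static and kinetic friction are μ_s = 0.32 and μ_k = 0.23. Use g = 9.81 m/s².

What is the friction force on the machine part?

f ≈ 243 N

N = m g − P sin α = 1167 − 488×sin 13° = 1058 N.
Horizontally, friction must balance P cos α = 475.5 N.
The static-friction limit is μ_s N = 338.4 N.
The required friction exceeds μ_s N, so the machine part moves and f = μ_k N = 243 N.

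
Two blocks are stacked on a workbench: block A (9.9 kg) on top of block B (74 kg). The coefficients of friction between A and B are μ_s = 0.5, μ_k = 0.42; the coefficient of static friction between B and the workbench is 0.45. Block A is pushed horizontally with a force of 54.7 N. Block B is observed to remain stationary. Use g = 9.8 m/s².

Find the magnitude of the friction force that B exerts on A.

Between the blocks, N₁ = m_A g = 97.02 N.
So the A–B interface can sustain at most μ_s N₁ = 48.51 N of static friction.
Since P = 54.7 N > 48.51 N, A slides on B; the A–B friction is kinetic: f₁ = μ_k N₁ = 0.42×97.02 = 40.7 N.
By Newton's third law B feels 40.7 N forward from A. With B stationary, the floor's static friction on B balances it: f₂ = 40.7 N (well within μ_s(m_A+m_B)g = 370 N).

f ≈ 40.7 N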